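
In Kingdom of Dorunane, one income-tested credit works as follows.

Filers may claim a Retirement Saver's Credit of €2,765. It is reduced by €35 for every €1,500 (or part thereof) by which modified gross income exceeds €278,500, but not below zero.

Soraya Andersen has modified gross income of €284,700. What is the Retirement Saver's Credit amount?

€2,590

Retirement Saver's Credit: income exceeds €278,500 by €6,200, which is 5 full-or-partial €1,500 increments; reduction = 5 × €35 = €175, leaving €2,590.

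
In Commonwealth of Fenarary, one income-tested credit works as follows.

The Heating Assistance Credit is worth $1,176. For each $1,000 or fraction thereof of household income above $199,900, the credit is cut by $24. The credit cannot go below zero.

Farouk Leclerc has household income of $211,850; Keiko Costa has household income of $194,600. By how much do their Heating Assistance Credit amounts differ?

Farouk ($211,850): Heating Assistance Credit: income exceeds $199,900 by $11,950, which is 12 full-or-partial $1,000 increments; reduction = 12 × $24 = $288, leaving $888.
Keiko ($194,600): Heating Assistance Credit: $194,600 is at or below the $199,900 threshold, so the full $1,176 applies.
Difference: |$888 − $1,176| = $288.

$288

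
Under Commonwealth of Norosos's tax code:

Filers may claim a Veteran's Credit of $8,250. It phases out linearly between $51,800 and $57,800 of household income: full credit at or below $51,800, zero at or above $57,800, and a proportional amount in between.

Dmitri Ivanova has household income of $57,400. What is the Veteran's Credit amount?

$550

Veteran's Credit: $57,400 is $5,600 into a $6,000 phase-out range, leaving 400/6,000 of the credit: $8,250 × 400/6,000 = $550.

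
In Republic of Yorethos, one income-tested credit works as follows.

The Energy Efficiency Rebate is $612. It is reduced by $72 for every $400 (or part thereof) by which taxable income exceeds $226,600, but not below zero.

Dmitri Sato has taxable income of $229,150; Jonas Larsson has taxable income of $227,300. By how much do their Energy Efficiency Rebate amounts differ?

Dmitri ($229,150): Energy Efficiency Rebate: income exceeds $226,600 by $2,550, which is 7 full-or-partial $400 increments; reduction = 7 × $72 = $504, leaving $108.
Jonas ($227,300): Energy Efficiency Rebate: income exceeds $226,600 by $700, which is 2 full-or-partial $400 increments; reduction = 2 × $72 = $144, leaving $468.
Difference: |$108 − $468| = $360.

$360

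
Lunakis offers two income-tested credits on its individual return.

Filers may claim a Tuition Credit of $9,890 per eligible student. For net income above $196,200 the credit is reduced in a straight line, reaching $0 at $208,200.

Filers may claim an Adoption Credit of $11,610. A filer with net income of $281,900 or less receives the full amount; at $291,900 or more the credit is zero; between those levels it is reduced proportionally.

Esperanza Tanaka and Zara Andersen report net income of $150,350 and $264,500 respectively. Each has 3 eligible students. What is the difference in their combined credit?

Esperanza ($150,350): Tuition Credit: base = 3 × $9,890 = $29,670. $150,350 is at or below the $196,200 threshold, so the full $29,670 applies. Adoption Credit: $150,350 is at or below the $281,900 threshold, so the full $11,610 applies. total $29,670 + $11,610 = $41,280
Zara ($264,500): Tuition Credit: base = 3 × $9,890 = $29,670. $264,500 is at or above $208,200, so the credit is $0. Adoption Credit: $264,500 is at or below the $281,900 threshold, so the full $11,610 applies. total $0 + $11,610 = $11,610
Difference: |$41,280 − $11,610| = $29,670.

$29,670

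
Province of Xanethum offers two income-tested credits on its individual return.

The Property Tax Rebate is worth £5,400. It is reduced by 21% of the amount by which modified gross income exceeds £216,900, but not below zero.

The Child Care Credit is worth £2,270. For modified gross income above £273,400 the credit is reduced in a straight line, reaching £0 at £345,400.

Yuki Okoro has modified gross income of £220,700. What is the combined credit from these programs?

Property Tax Rebate: 21% of the £3,800 excess over £216,900 is £798; credit = £5,400 − £798 = £4,602.
Child Care Credit: £220,700 is at or below the £273,400 threshold, so the full £2,270 applies.
Total: £4,602 + £2,270 = £6,872.

£6,872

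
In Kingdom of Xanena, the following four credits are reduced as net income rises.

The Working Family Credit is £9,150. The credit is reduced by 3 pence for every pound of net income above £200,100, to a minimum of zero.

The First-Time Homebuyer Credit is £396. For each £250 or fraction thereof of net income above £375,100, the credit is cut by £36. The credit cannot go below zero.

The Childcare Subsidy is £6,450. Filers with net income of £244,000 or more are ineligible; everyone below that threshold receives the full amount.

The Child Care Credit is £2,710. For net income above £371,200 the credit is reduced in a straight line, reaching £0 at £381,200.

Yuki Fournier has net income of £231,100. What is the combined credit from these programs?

Working Family Credit: 3% of the £31,000 excess over £200,100 is £930; credit = £9,150 − £930 = £8,220.
First-Time Homebuyer Credit: £231,100 is at or below the £375,100 threshold, so the full £396 applies.
Childcare Subsidy: £231,100 is below the £244,000 cutoff, so the full £6,450 applies.
Child Care Credit: £231,100 is at or below the £371,200 threshold, so the full £2,710 applies.
Total: £8,220 + £396 + £6,450 + £2,710 = £17,776.

£17,776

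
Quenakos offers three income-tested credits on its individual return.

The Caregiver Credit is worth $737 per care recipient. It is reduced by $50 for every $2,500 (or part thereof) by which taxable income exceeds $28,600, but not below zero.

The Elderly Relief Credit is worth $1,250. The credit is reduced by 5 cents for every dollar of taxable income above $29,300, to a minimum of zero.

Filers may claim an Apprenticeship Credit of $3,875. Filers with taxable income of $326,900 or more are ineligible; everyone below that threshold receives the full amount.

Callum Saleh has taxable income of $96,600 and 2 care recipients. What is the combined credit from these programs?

$3,949

Caregiver Credit: base = 2 × $737 = $1,474. income exceeds $28,600 by $68,000, which is 28 full-or-partial $2,500 increments; reduction = 28 × $50 = $1,400, leaving $74.
Elderly Relief Credit: 5% of the $67,300 excess over $29,300 is $3,365 ≥ base, so the credit is $0.
Apprenticeship Credit: $96,600 is below the $326,900 cutoff, so the full $3,875 applies.
Total: $74 + $0 + $3,875 = $3,949.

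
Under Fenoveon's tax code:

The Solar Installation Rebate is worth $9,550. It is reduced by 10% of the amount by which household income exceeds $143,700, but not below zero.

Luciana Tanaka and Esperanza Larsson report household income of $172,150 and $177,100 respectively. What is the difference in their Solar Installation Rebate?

Luciana ($172,150): Solar Installation Rebate: 10% of the $28,450 excess over $143,700 is $2,845; credit = $9,550 − $2,845 = $6,705.
Esperanza ($177,100): Solar Installation Rebate: 10% of the $33,400 excess over $143,700 is $3,340; credit = $9,550 − $3,340 = $6,210.
Difference: |$6,705 − $6,210| = $495.

$495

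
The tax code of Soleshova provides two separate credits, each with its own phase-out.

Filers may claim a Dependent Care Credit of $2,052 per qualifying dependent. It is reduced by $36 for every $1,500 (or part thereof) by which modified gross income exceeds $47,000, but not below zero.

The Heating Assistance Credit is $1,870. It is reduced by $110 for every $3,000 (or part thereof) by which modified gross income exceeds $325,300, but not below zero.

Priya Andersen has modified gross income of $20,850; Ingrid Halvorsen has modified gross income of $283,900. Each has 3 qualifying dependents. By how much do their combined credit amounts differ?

Priya ($20,850): Dependent Care Credit: base = 3 × $2,052 = $6,156. $20,850 is at or below the $47,000 threshold, so the full $6,156 applies. Heating Assistance Credit: $20,850 is at or below the $325,300 threshold, so the full $1,870 applies. total $6,156 + $1,870 = $8,026
Ingrid ($283,900): Dependent Care Credit: base = 3 × $2,052 = $6,156. income exceeds $47,000 by $236,900, which is 158 full-or-partial $1,500 increments; reduction = 158 × $36 = $5,688, leaving $468. Heating Assistance Credit: $283,900 is at or below the $325,300 threshold, so the full $1,870 applies. total $468 + $1,870 = $2,338
Difference: |$8,026 − $2,338| = $5,688.

$5,688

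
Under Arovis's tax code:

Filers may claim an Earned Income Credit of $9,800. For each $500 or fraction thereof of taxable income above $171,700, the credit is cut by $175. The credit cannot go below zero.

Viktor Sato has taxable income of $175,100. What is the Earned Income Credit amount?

Earned Income Credit: income exceeds $171,700 by $3,400, which is 7 full-or-partial $500 increments; reduction = 7 × $175 = $1,225, leaving $8,575.

$8,575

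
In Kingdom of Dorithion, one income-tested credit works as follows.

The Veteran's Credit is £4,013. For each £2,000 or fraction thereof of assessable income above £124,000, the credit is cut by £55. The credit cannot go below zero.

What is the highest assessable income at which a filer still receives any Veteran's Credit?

After 72 increments the reduction is 72 × £55 = £3,960, leaving £53; one more increment wipes it out. Increment 72 ends at excess 72 × £2,000 = £144,000, so the highest qualifying income is £124,000 + £144,000 = £268,000.

£268,000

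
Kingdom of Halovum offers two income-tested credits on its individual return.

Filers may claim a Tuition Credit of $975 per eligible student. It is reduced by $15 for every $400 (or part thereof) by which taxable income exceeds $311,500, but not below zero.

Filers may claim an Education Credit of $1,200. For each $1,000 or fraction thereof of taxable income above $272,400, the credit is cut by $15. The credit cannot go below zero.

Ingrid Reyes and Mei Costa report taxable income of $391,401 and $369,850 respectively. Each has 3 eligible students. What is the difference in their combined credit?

$735

Ingrid ($391,401): Tuition Credit: base = 3 × $975 = $2,925. income exceeds $311,500 by $79,901 → 200 increments × $15 = $3,000 ≥ base, so the credit is $0. Education Credit: income exceeds $272,400 by $119,001 → 120 increments × $15 = $1,800 ≥ base, so the credit is $0. total $0 + $0 = $0
Mei ($369,850): Tuition Credit: base = 3 × $975 = $2,925. income exceeds $311,500 by $58,350, which is 146 full-or-partial $400 increments; reduction = 146 × $15 = $2,190, leaving $735. Education Credit: income exceeds $272,400 by $97,450 → 98 increments × $15 = $1,470 ≥ base, so the credit is $0. total $735 + $0 = $735
Difference: |$0 − $735| = $735.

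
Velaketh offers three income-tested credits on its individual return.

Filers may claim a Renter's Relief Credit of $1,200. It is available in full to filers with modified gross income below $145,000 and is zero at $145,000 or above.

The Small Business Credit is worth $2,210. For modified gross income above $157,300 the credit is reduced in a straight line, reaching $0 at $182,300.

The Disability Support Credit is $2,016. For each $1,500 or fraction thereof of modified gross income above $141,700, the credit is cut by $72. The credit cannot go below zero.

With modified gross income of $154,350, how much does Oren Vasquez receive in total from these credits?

Renter's Relief Credit: $154,350 meets or exceeds the $145,000 cutoff, so the credit is $0.
Small Business Credit: $154,350 is at or below the $157,300 threshold, so the full $2,210 applies.
Disability Support Credit: income exceeds $141,700 by $12,650, which is 9 full-or-partial $1,500 increments; reduction = 9 × $72 = $648, leaving $1,368.
Total: $0 + $2,210 + $1,368 = $3,578.

$3,578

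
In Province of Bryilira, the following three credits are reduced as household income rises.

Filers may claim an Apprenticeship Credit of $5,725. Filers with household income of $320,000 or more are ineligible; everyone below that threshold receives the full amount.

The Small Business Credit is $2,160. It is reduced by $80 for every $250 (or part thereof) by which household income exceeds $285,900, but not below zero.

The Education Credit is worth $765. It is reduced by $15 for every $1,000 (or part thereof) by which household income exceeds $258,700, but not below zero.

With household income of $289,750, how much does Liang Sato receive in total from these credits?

Apprenticeship Credit: $289,750 is below the $320,000 cutoff, so the full $5,725 applies.
Small Business Credit: income exceeds $285,900 by $3,850, which is 16 full-or-partial $250 increments; reduction = 16 × $80 = $1,280, leaving $880.
Education Credit: income exceeds $258,700 by $31,050, which is 32 full-or-partial $1,000 increments; reduction = 32 × $15 = $480, leaving $285.
Total: $5,725 + $880 + $285 = $6,890.

$6,890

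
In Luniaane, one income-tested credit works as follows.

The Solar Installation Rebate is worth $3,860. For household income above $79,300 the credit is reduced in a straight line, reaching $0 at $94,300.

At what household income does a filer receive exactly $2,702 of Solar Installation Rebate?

$2,702 is 2,702/3,860 of the full $3,860, so 1,158/3,860 of the $15,000 range has been used: income = $79,300 + $15,000 × 1,158/3,860 = $83,800.

$83,800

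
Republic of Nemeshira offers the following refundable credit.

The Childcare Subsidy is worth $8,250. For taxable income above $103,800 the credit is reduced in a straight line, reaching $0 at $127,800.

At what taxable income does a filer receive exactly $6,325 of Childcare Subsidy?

$109,400

$6,325 is 6,325/8,250 of the full $8,250, so 1,925/8,250 of the $24,000 range has been used: income = $103,800 + $24,000 × 1,925/8,250 = $109,400.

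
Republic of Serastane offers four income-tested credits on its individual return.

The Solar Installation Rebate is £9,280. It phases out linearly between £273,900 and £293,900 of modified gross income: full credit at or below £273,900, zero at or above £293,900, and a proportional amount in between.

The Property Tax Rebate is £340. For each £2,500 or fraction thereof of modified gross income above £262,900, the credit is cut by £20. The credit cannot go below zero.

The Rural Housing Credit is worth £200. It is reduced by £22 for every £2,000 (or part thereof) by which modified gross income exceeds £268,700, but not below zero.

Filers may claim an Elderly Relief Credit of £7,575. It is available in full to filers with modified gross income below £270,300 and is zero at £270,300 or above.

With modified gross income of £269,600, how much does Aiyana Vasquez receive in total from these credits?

Solar Installation Rebate: £269,600 is at or below the £273,900 threshold, so the full £9,280 applies.
Property Tax Rebate: income exceeds £262,900 by £6,700, which is 3 full-or-partial £2,500 increments; reduction = 3 × £20 = £60, leaving £280.
Rural Housing Credit: income exceeds £268,700 by £900, which is 1 full-or-partial £2,000 increment; reduction = 1 × £22 = £22, leaving £178.
Elderly Relief Credit: £269,600 is below the £270,300 cutoff, so the full £7,575 applies.
Total: £9,280 + £280 + £178 + £7,575 = £17,313.

£17,313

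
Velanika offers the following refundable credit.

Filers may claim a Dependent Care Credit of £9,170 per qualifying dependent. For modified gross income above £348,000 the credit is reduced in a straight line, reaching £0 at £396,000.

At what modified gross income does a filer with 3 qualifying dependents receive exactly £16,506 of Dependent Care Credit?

£367,200

Full credit = 3 × £9,170 = £27,510.
£16,506 is 16,506/27,510 of the full £27,510, so 11,004/27,510 of the £48,000 range has been used: income = £348,000 + £48,000 × 11,004/27,510 = £367,200.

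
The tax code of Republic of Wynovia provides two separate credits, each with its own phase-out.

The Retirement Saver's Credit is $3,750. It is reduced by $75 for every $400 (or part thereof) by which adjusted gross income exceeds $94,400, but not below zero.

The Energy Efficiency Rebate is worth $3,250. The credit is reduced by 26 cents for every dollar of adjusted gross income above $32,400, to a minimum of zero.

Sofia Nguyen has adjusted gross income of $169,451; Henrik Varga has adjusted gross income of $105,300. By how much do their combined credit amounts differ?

$1,650

Sofia ($169,451): Retirement Saver's Credit: income exceeds $94,400 by $75,051 → 188 increments × $75 = $14,100 ≥ base, so the credit is $0. Energy Efficiency Rebate: 26% of the $137,051 excess over $32,400 is $35,633.26 ≥ base, so the credit is $0. total $0 + $0 = $0
Henrik ($105,300): Retirement Saver's Credit: income exceeds $94,400 by $10,900, which is 28 full-or-partial $400 increments; reduction = 28 × $75 = $2,100, leaving $1,650. Energy Efficiency Rebate: 26% of the $72,900 excess over $32,400 is $18,954 ≥ base, so the credit is $0. total $1,650 + $0 = $1,650
Difference: |$0 − $1,650| = $1,650.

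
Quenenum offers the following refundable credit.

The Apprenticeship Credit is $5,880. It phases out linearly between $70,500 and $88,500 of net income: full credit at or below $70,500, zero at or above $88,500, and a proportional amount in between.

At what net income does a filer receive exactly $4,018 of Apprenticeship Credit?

$76,200

$4,018 is 4,018/5,880 of the full $5,880, so 1,862/5,880 of the $18,000 range has been used: income = $70,500 + $18,000 × 1,862/5,880 = $76,200.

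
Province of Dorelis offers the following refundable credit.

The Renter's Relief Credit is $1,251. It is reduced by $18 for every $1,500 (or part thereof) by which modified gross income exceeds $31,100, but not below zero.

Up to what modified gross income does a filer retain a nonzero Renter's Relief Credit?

After 69 increments the reduction is 69 × $18 = $1,242, leaving $9; one more increment wipes it out. Increment 69 ends at excess 69 × $1,500 = $103,500, so the highest qualifying income is $31,100 + $103,500 = $134,600.

$134,600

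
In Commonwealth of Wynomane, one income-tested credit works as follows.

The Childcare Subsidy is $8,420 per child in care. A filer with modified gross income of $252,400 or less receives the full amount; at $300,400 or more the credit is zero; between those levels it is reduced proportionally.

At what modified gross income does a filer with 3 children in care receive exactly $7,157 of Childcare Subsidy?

$286,800

Full credit = 3 × $8,420 = $25,260.
$7,157 is 7,157/25,260 of the full $25,260, so 18,103/25,260 of the $48,000 range has been used: income = $252,400 + $48,000 × 18,103/25,260 = $286,800.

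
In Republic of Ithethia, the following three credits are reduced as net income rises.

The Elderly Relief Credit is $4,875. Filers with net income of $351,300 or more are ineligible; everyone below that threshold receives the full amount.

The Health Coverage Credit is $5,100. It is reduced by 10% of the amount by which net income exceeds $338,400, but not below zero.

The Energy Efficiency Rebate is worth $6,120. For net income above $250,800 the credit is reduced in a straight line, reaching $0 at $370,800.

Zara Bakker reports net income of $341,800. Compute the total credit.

Elderly Relief Credit: $341,800 is below the $351,300 cutoff, so the full $4,875 applies.
Health Coverage Credit: 10% of the $3,400 excess over $338,400 is $340; credit = $5,100 − $340 = $4,760.
Energy Efficiency Rebate: $341,800 is $91,000 into a $120,000 phase-out range, leaving 29,000/120,000 of the credit: $6,120 × 29,000/120,000 = $1,479.
Total: $4,875 + $4,760 + $1,479 = $11,114.

$11,114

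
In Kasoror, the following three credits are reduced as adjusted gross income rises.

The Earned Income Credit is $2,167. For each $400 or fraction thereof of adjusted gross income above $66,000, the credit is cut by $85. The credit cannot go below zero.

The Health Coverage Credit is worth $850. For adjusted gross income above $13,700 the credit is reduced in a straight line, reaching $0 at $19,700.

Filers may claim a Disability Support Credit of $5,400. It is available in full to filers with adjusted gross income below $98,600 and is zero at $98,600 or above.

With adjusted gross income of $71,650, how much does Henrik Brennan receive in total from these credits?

$6,292

Earned Income Credit: income exceeds $66,000 by $5,650, which is 15 full-or-partial $400 increments; reduction = 15 × $85 = $1,275, leaving $892.
Health Coverage Credit: $71,650 is at or above $19,700, so the credit is $0.
Disability Support Credit: $71,650 is below the $98,600 cutoff, so the full $5,400 applies.
Total: $892 + $0 + $5,400 = $6,292.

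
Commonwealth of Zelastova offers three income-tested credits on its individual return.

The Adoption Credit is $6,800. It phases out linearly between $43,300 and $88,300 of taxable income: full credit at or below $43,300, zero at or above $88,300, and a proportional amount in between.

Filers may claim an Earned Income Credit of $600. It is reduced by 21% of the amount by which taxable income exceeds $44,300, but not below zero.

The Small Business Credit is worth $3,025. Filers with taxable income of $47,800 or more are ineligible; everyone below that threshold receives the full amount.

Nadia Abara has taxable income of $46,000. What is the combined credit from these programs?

$9,660

Adoption Credit: $46,000 is $2,700 into a $45,000 phase-out range, leaving 42,300/45,000 of the credit: $6,800 × 42,300/45,000 = $6,392.
Earned Income Credit: 21% of the $1,700 excess over $44,300 is $357; credit = $600 − $357 = $243.
Small Business Credit: $46,000 is below the $47,800 cutoff, so the full $3,025 applies.
Total: $6,392 + $243 + $3,025 = $9,660.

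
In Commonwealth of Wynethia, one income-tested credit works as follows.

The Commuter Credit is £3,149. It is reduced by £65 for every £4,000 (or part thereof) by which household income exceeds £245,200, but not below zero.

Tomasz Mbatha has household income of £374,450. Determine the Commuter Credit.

£1,004

Commuter Credit: income exceeds £245,200 by £129,250, which is 33 full-or-partial £4,000 increments; reduction = 33 × £65 = £2,145, leaving £1,004.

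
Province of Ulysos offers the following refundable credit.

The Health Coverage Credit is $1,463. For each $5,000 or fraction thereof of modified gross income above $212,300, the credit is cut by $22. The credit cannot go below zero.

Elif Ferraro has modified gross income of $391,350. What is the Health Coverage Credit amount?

Health Coverage Credit: income exceeds $212,300 by $179,050, which is 36 full-or-partial $5,000 increments; reduction = 36 × $22 = $792, leaving $671.

$671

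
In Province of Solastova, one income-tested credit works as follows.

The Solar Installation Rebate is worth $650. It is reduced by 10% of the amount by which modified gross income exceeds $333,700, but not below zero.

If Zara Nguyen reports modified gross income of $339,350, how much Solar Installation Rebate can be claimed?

$85

Solar Installation Rebate: 10% of the $5,650 excess over $333,700 is $565; credit = $650 − $565 = $85.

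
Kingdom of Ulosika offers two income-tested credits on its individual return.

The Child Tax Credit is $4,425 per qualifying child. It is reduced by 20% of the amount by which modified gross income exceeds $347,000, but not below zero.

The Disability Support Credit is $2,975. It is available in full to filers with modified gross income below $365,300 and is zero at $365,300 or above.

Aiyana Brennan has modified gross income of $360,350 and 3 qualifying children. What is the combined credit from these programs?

$13,580

Child Tax Credit: base = 3 × $4,425 = $13,275. 20% of the $13,350 excess over $347,000 is $2,670; credit = $13,275 − $2,670 = $10,605.
Disability Support Credit: $360,350 is below the $365,300 cutoff, so the full $2,975 applies.
Total: $10,605 + $2,975 = $13,580.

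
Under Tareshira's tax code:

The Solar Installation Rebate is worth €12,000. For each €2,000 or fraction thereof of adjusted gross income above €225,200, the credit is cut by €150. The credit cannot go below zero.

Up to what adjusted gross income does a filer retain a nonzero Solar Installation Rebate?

€383,200

After 79 increments the reduction is 79 × €150 = €11,850, leaving €150; one more increment wipes it out. Increment 79 ends at excess 79 × €2,000 = €158,000, so the highest qualifying income is €225,200 + €158,000 = €383,200.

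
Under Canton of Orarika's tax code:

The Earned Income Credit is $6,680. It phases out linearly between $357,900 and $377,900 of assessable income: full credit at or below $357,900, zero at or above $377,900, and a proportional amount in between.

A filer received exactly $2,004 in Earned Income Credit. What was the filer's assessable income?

$2,004 is 2,004/6,680 of the full $6,680, so 4,676/6,680 of the $20,000 range has been used: income = $357,900 + $20,000 × 4,676/6,680 = $371,900.

$371,900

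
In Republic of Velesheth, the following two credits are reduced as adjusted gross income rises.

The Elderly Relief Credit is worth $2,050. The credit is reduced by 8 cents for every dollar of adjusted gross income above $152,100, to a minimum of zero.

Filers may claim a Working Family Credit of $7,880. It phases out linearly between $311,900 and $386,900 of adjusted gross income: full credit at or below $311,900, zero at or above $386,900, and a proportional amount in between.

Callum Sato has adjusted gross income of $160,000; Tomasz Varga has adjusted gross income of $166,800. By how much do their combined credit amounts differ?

Callum ($160,000): Elderly Relief Credit: 8% of the $7,900 excess over $152,100 is $632; credit = $2,050 − $632 = $1,418. Working Family Credit: $160,000 is at or below the $311,900 threshold, so the full $7,880 applies. total $1,418 + $7,880 = $9,298
Tomasz ($166,800): Elderly Relief Credit: 8% of the $14,700 excess over $152,100 is $1,176; credit = $2,050 − $1,176 = $874. Working Family Credit: $166,800 is at or below the $311,900 threshold, so the full $7,880 applies. total $874 + $7,880 = $8,754
Difference: |$9,298 − $8,754| = $544.

$544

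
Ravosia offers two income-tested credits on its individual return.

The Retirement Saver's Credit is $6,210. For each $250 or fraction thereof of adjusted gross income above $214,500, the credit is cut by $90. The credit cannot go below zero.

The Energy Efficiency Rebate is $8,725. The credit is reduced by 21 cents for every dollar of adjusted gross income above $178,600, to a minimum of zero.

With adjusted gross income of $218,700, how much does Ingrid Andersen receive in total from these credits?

$4,984

Retirement Saver's Credit: income exceeds $214,500 by $4,200, which is 17 full-or-partial $250 increments; reduction = 17 × $90 = $1,530, leaving $4,680.
Energy Efficiency Rebate: 21% of the $40,100 excess over $178,600 is $8,421; credit = $8,725 − $8,421 = $304.
Total: $4,680 + $304 = $4,984.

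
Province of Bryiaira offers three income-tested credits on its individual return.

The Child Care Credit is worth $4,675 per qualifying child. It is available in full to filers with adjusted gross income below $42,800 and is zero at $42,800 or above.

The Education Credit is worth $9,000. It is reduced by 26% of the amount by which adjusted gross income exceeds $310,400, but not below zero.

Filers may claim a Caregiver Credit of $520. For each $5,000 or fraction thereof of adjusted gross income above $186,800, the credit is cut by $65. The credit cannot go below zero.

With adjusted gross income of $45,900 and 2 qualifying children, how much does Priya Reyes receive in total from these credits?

$9,520

Child Care Credit: base = 2 × $4,675 = $9,350. $45,900 meets or exceeds the $42,800 cutoff, so the credit is $0.
Education Credit: $45,900 is at or below the $310,400 threshold, so the full $9,000 applies.
Caregiver Credit: $45,900 is at or below the $186,800 threshold, so the full $520 applies.
Total: $0 + $9,000 + $520 = $9,520.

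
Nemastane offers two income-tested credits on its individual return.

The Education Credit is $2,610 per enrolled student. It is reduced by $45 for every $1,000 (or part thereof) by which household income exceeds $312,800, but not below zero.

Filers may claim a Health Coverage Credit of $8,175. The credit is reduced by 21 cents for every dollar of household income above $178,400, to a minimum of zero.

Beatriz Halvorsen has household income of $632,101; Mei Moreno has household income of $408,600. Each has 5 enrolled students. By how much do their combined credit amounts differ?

$8,730

Beatriz ($632,101): Education Credit: base = 5 × $2,610 = $13,050. income exceeds $312,800 by $319,301 → 320 increments × $45 = $14,400 ≥ base, so the credit is $0. Health Coverage Credit: 21% of the $453,701 excess over $178,400 is $95,277.21 ≥ base, so the credit is $0. total $0 + $0 = $0
Mei ($408,600): Education Credit: base = 5 × $2,610 = $13,050. income exceeds $312,800 by $95,800, which is 96 full-or-partial $1,000 increments; reduction = 96 × $45 = $4,320, leaving $8,730. Health Coverage Credit: 21% of the $230,200 excess over $178,400 is $48,342 ≥ base, so the credit is $0. total $8,730 + $0 = $8,730
Difference: |$0 − $8,730| = $8,730.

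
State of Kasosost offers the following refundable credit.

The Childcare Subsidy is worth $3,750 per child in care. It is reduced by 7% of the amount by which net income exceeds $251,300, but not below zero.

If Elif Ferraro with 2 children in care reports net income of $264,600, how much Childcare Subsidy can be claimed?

Childcare Subsidy: base = 2 × $3,750 = $7,500. 7% of the $13,300 excess over $251,300 is $931; credit = $7,500 − $931 = $6,569.

$6,569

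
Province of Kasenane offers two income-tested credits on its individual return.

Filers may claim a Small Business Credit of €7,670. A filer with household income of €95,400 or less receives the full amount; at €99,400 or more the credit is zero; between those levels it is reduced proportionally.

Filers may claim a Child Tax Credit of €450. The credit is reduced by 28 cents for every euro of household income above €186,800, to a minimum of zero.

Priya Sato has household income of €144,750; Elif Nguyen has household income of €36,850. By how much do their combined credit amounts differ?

€7,670

Priya (€144,750): Small Business Credit: €144,750 is at or above €99,400, so the credit is €0. Child Tax Credit: €144,750 is at or below the €186,800 threshold, so the full €450 applies. total €0 + €450 = €450
Elif (€36,850): Small Business Credit: €36,850 is at or below the €95,400 threshold, so the full €7,670 applies. Child Tax Credit: €36,850 is at or below the €186,800 threshold, so the full €450 applies. total €7,670 + €450 = €8,120
Difference: |€450 − €8,120| = €7,670.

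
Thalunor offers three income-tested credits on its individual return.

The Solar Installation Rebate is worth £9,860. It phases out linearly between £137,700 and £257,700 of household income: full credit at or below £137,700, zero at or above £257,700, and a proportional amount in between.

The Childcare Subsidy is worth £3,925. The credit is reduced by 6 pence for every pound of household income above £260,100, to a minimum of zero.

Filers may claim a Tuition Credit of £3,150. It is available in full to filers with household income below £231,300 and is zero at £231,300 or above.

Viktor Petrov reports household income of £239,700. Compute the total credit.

Solar Installation Rebate: £239,700 is £102,000 into a £120,000 phase-out range, leaving 18,000/120,000 of the credit: £9,860 × 18,000/120,000 = £1,479.
Childcare Subsidy: £239,700 is at or below the £260,100 threshold, so the full £3,925 applies.
Tuition Credit: £239,700 meets or exceeds the £231,300 cutoff, so the credit is £0.
Total: £1,479 + £3,925 + £0 = £5,404.

£5,404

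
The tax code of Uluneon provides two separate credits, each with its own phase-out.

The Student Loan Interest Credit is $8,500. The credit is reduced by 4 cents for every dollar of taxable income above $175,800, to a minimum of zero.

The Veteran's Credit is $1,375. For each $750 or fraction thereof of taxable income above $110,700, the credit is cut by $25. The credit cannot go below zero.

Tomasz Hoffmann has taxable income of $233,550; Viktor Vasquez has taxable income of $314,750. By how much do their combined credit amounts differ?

$3,248

Tomasz ($233,550): Student Loan Interest Credit: 4% of the $57,750 excess over $175,800 is $2,310; credit = $8,500 − $2,310 = $6,190. Veteran's Credit: income exceeds $110,700 by $122,850 → 164 increments × $25 = $4,100 ≥ base, so the credit is $0. total $6,190 + $0 = $6,190
Viktor ($314,750): Student Loan Interest Credit: 4% of the $138,950 excess over $175,800 is $5,558; credit = $8,500 − $5,558 = $2,942. Veteran's Credit: income exceeds $110,700 by $204,050 → 273 increments × $25 = $6,825 ≥ base, so the credit is $0. total $2,942 + $0 = $2,942
Difference: |$6,190 − $2,942| = $3,248.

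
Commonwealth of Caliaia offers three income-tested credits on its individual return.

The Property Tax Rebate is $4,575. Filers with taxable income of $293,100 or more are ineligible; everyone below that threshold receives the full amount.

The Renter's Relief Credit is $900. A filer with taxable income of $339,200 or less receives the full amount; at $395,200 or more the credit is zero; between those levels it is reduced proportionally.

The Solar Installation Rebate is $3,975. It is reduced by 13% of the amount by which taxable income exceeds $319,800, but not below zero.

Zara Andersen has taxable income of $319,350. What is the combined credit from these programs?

Property Tax Rebate: $319,350 meets or exceeds the $293,100 cutoff, so the credit is $0.
Renter's Relief Credit: $319,350 is at or below the $339,200 threshold, so the full $900 applies.
Solar Installation Rebate: $319,350 is at or below the $319,800 threshold, so the full $3,975 applies.
Total: $0 + $900 + $3,975 = $4,875.

$4,875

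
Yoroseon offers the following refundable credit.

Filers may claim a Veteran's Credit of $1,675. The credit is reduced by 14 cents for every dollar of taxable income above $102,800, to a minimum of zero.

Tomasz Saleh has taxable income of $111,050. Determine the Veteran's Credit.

$520

Veteran's Credit: 14% of the $8,250 excess over $102,800 is $1,155; credit = $1,675 − $1,155 = $520.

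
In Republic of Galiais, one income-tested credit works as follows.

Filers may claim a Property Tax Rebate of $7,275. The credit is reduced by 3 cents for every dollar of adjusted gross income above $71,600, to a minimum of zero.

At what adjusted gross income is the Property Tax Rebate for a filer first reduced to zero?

The credit falls by 3% of each dollar above $71,600, so it reaches zero when the excess is $7,275 / 3% = $242,500: income = $71,600 + $242,500 = $314,100.

$314,100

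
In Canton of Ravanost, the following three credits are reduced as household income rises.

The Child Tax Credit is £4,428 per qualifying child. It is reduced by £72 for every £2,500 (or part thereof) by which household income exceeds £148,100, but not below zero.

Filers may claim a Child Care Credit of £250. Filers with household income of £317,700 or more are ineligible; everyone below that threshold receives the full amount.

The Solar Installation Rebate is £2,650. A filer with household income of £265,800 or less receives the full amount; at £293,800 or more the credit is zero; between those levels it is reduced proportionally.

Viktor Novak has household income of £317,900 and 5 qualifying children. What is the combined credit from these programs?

Child Tax Credit: base = 5 × £4,428 = £22,140. income exceeds £148,100 by £169,800, which is 68 full-or-partial £2,500 increments; reduction = 68 × £72 = £4,896, leaving £17,244.
Child Care Credit: £317,900 meets or exceeds the £317,700 cutoff, so the credit is £0.
Solar Installation Rebate: £317,900 is at or above £293,800, so the credit is £0.
Total: £17,244 + £0 + £0 = £17,244.

£17,244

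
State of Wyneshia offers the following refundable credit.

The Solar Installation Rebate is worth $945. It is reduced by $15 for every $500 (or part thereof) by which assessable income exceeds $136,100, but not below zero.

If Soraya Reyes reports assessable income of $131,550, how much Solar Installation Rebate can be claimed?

Solar Installation Rebate: $131,550 is at or below the $136,100 threshold, so the full $945 applies.

$945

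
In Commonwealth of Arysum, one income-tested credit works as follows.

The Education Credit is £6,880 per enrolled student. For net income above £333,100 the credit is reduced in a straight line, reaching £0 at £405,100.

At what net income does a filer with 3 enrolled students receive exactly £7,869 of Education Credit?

Full credit = 3 × £6,880 = £20,640.
£7,869 is 7,869/20,640 of the full £20,640, so 12,771/20,640 of the £72,000 range has been used: income = £333,100 + £72,000 × 12,771/20,640 = £377,650.

£377,650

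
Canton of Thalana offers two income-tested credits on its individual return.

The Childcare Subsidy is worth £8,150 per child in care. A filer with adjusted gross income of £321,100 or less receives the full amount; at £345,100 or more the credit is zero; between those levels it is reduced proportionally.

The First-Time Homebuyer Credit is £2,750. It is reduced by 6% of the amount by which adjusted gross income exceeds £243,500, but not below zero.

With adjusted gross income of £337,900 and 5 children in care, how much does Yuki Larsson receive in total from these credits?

Childcare Subsidy: base = 5 × £8,150 = £40,750. £337,900 is £16,800 into a £24,000 phase-out range, leaving 7,200/24,000 of the credit: £40,750 × 7,200/24,000 = £12,225.
First-Time Homebuyer Credit: 6% of the £94,400 excess over £243,500 is £5,664 ≥ base, so the credit is £0.
Total: £12,225 + £0 = £12,225.

£12,225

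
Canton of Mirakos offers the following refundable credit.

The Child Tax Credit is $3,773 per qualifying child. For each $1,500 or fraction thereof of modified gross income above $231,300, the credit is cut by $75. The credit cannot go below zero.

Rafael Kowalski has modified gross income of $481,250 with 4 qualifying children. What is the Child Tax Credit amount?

Child Tax Credit: base = 4 × $3,773 = $15,092. income exceeds $231,300 by $249,950, which is 167 full-or-partial $1,500 increments; reduction = 167 × $75 = $12,525, leaving $2,567.

$2,567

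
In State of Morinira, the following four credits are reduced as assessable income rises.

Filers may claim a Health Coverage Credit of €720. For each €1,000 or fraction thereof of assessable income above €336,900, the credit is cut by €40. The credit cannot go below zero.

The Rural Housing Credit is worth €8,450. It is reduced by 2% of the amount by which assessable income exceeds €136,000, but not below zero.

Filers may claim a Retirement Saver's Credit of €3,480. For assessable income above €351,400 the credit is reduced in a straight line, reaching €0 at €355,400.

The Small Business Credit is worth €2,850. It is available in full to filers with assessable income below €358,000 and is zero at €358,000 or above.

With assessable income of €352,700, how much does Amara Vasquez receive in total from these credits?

€9,395

Health Coverage Credit: income exceeds €336,900 by €15,800, which is 16 full-or-partial €1,000 increments; reduction = 16 × €40 = €640, leaving €80.
Rural Housing Credit: 2% of the €216,700 excess over €136,000 is €4,334; credit = €8,450 − €4,334 = €4,116.
Retirement Saver's Credit: €352,700 is €1,300 into a €4,000 phase-out range, leaving 2,700/4,000 of the credit: €3,480 × 2,700/4,000 = €2,349.
Small Business Credit: €352,700 is below the €358,000 cutoff, so the full €2,850 applies.
Total: €80 + €4,116 + €2,349 + €2,850 = €9,395.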